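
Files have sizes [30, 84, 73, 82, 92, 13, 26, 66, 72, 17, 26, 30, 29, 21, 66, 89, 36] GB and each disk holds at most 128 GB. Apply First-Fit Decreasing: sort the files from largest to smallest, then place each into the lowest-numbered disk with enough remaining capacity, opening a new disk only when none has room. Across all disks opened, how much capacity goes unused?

Sorted descending: 92, 89, 84, 82, 73, 72, 66, 66, 36, 30, 30, 29, 26, 26, 21, 17, 13.
Put 92 GB in disk 1; 36 GB remain.
Put 89 GB in disk 2; 39 GB remain.
Put 84 GB in disk 3; 44 GB remain.
Put 82 GB in disk 4; 46 GB remain.
Put 73 GB in disk 5; 55 GB remain.
Put 72 GB in disk 6; 56 GB remain.
Put 66 GB in disk 7; 62 GB remain.
Put 66 GB in disk 8; 62 GB remain.
Put 36 GB in disk 1; 0 GB remain.
Put 30 GB in disk 2; 9 GB remain.
Put 30 GB in disk 3; 14 GB remain.
Put 29 GB in disk 4; 17 GB remain.
Put 26 GB in disk 5; 29 GB remain.
Put 26 GB in disk 5; 3 GB remain.
Put 21 GB in disk 6; 35 GB remain.
Put 17 GB in disk 4; 0 GB remain.
Put 13 GB in disk 3; 1 GB remain.
8 disks × 128 GB = 1024 GB; used 852 GB; unused 172 GB.

172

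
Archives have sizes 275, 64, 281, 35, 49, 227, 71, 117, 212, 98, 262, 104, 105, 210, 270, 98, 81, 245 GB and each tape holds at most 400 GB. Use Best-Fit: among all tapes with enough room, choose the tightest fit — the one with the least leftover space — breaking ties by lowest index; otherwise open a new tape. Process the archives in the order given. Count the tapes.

Put 275 GB in tape 1; 125 GB remain.
Put 64 GB in tape 1; 61 GB remain.
Put 281 GB in tape 2; 119 GB remain.
Put 35 GB in tape 1; 26 GB remain.
Put 49 GB in tape 2; 70 GB remain.
Put 227 GB in tape 3; 173 GB remain.
Put 71 GB in tape 3; 102 GB remain.
Put 117 GB in tape 4; 283 GB remain.
Put 212 GB in tape 4; 71 GB remain.
Put 98 GB in tape 3; 4 GB remain.
Put 262 GB in tape 5; 138 GB remain.
Put 104 GB in tape 5; 34 GB remain.
Put 105 GB in tape 6; 295 GB remain.
Put 210 GB in tape 6; 85 GB remain.
Put 270 GB in tape 7; 130 GB remain.
Put 98 GB in tape 7; 32 GB remain.
Put 81 GB in tape 6; 4 GB remain.
Put 245 GB in tape 8; 155 GB remain.

8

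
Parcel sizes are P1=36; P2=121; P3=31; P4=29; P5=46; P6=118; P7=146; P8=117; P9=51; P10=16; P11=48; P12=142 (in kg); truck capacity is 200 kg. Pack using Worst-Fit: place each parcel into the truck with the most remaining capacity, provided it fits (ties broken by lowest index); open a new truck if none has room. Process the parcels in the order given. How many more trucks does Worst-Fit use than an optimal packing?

0

Worst-Fit: [36,121,31] [29,46,118] [146,16] [117,51] [48,142] → 5 trucks.
Total size 901 kg; any packing needs at least ⌈901/200⌉ = 5 trucks.
So 5 is already optimal.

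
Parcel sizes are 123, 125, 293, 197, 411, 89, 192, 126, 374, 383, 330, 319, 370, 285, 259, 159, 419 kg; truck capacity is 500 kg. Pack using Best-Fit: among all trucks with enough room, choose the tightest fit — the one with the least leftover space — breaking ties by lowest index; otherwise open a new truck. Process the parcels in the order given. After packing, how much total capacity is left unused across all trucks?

1046

Put 123 kg in truck 1; 377 kg remain.
Put 125 kg in truck 1; 252 kg remain.
Put 293 kg in truck 2; 207 kg remain.
Put 197 kg in truck 2; 10 kg remain.
Put 411 kg in truck 3; 89 kg remain.
Put 89 kg in truck 3; 0 kg remain.
Put 192 kg in truck 1; 60 kg remain.
Put 126 kg in truck 4; 374 kg remain.
Put 374 kg in truck 4; 0 kg remain.
Put 383 kg in truck 5; 117 kg remain.
Put 330 kg in truck 6; 170 kg remain.
Put 319 kg in truck 7; 181 kg remain.
Put 370 kg in truck 8; 130 kg remain.
Put 285 kg in truck 9; 215 kg remain.
Put 259 kg in truck 10; 241 kg remain.
Put 159 kg in truck 6; 11 kg remain.
Put 419 kg in truck 11; 81 kg remain.
11 trucks × 500 kg = 5500 kg; used 4454 kg; unused 1046 kg.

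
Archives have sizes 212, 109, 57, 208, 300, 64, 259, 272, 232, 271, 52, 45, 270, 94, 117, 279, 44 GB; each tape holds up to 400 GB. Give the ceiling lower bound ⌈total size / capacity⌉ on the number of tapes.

Total size = 212 + 109 + 57 + 208 + 300 + 64 + 259 + 272 + 232 + 271 + 52 + 45 + 270 + 94 + 117 + 279 + 44 = 2885 GB.
⌈2885 / 400⌉ = 8.

8 tapes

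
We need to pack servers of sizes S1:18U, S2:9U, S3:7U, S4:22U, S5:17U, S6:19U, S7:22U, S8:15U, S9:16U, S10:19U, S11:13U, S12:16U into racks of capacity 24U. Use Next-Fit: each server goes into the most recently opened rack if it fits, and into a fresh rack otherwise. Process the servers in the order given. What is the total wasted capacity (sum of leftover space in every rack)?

71

rack 1: place S1 (18U), 6U left
rack 2: place S2 (9U), 15U left
rack 2: place S3 (7U), 8U left
rack 3: place S4 (22U), 2U left
rack 4: place S5 (17U), 7U left
rack 5: place S6 (19U), 5U left
rack 6: place S7 (22U), 2U left
rack 7: place S8 (15U), 9U left
rack 8: place S9 (16U), 8U left
rack 9: place S10 (19U), 5U left
rack 10: place S11 (13U), 11U left
rack 11: place S12 (16U), 8U left
11 racks × 24U = 264U; used 193U; unused 71U.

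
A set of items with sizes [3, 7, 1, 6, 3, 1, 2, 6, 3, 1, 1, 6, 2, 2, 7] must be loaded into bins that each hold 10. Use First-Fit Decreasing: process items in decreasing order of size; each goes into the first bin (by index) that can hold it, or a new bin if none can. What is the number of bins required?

Sorted descending: 7, 7, 6, 6, 6, 3, 3, 3, 2, 2, 2, 1, 1, 1, 1.
bin 1: place 7, 3 left
bin 2: place 7, 3 left
bin 3: place 6, 4 left
bin 4: place 6, 4 left
bin 5: place 6, 4 left
bin 1: place 3, 0 left
bin 2: place 3, 0 left
bin 3: place 3, 1 left
bin 4: place 2, 2 left
bin 4: place 2, 0 left
bin 5: place 2, 2 left
bin 3: place 1, 0 left
bin 5: place 1, 1 left
bin 5: place 1, 0 left
bin 6: place 1, 9 left
Final bins: [7,3] [7,3] [6,3,1] [6,2,2] [6,2,1,1] [1].

6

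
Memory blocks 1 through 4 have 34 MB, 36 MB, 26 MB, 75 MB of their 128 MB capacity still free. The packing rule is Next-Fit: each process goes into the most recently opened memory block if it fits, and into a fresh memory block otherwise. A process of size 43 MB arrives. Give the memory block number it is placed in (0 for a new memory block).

4

Next-Fit only looks at memory block 4, which has 75 MB free.
43 MB fits there.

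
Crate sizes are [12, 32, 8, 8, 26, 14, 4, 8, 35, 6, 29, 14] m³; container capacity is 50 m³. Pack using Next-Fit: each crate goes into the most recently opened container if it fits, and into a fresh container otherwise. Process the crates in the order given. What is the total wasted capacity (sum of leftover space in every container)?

54

Put 12 m³ in container 1; 38 m³ remain.
Put 32 m³ in container 1; 6 m³ remain.
Put 8 m³ in container 2; 42 m³ remain.
Put 8 m³ in container 2; 34 m³ remain.
Put 26 m³ in container 2; 8 m³ remain.
Put 14 m³ in container 3; 36 m³ remain.
Put 4 m³ in container 3; 32 m³ remain.
Put 8 m³ in container 3; 24 m³ remain.
Put 35 m³ in container 4; 15 m³ remain.
Put 6 m³ in container 4; 9 m³ remain.
Put 29 m³ in container 5; 21 m³ remain.
Put 14 m³ in container 5; 7 m³ remain.
5 containers × 50 m³ = 250 m³; used 196 m³; unused 54 m³.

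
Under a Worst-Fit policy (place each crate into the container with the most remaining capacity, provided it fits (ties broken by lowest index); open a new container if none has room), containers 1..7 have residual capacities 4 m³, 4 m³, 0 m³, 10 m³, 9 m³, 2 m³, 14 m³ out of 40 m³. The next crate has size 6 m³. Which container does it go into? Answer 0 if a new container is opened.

Containers with room: container 4 (10 m³), container 5 (9 m³), container 7 (14 m³).
Most room is container 7 with 14 m³ free.

7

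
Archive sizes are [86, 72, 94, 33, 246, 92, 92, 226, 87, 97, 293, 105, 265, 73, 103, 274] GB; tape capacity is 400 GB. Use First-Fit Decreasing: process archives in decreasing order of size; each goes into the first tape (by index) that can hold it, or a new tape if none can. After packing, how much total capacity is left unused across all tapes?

162

Sorted descending: 293, 274, 265, 246, 226, 105, 103, 97, 94, 92, 92, 87, 86, 73, 72, 33.
293 GB → tape 1 (remaining 107 GB)
274 GB → tape 2 (remaining 126 GB)
265 GB → tape 3 (remaining 135 GB)
246 GB → tape 4 (remaining 154 GB)
226 GB → tape 5 (remaining 174 GB)
105 GB → tape 1 (remaining 2 GB)
103 GB → tape 2 (remaining 23 GB)
97 GB → tape 3 (remaining 38 GB)
94 GB → tape 4 (remaining 60 GB)
92 GB → tape 5 (remaining 82 GB)
92 GB → tape 6 (remaining 308 GB)
87 GB → tape 6 (remaining 221 GB)
86 GB → tape 6 (remaining 135 GB)
73 GB → tape 5 (remaining 9 GB)
72 GB → tape 6 (remaining 63 GB)
33 GB → tape 3 (remaining 5 GB)
6 tapes × 400 GB = 2400 GB; used 2238 GB; unused 162 GB.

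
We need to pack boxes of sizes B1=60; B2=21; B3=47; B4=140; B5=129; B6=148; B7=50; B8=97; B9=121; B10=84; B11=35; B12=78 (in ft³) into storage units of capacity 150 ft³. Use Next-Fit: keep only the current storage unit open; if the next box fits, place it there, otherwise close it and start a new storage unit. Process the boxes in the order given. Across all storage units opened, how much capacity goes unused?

190

storage unit 1: place B1 (60 ft³), 90 ft³ left
storage unit 1: place B2 (21 ft³), 69 ft³ left
storage unit 1: place B3 (47 ft³), 22 ft³ left
storage unit 2: place B4 (140 ft³), 10 ft³ left
storage unit 3: place B5 (129 ft³), 21 ft³ left
storage unit 4: place B6 (148 ft³), 2 ft³ left
storage unit 5: place B7 (50 ft³), 100 ft³ left
storage unit 5: place B8 (97 ft³), 3 ft³ left
storage unit 6: place B9 (121 ft³), 29 ft³ left
storage unit 7: place B10 (84 ft³), 66 ft³ left
storage unit 7: place B11 (35 ft³), 31 ft³ left
storage unit 8: place B12 (78 ft³), 72 ft³ left
8 storage units × 150 ft³ = 1200 ft³; used 1010 ft³; unused 190 ft³.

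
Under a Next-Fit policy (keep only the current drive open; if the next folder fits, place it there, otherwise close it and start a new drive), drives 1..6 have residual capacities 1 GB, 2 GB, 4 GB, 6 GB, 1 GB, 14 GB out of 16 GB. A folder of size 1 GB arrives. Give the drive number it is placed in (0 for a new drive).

6

Next-Fit only looks at drive 6, which has 14 GB free.
1 GB fits there.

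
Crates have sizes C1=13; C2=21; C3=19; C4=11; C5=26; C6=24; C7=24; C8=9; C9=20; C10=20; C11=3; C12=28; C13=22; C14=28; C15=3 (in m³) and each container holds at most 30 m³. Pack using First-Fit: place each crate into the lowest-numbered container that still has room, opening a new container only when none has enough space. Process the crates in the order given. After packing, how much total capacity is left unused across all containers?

59

C1 (13 m³) → container 1 (remaining 17 m³)
C2 (21 m³) → container 2 (remaining 9 m³)
C3 (19 m³) → container 3 (remaining 11 m³)
C4 (11 m³) → container 1 (remaining 6 m³)
C5 (26 m³) → container 4 (remaining 4 m³)
C6 (24 m³) → container 5 (remaining 6 m³)
C7 (24 m³) → container 6 (remaining 6 m³)
C8 (9 m³) → container 2 (remaining 0 m³)
C9 (20 m³) → container 7 (remaining 10 m³)
C10 (20 m³) → container 8 (remaining 10 m³)
C11 (3 m³) → container 1 (remaining 3 m³)
C12 (28 m³) → container 9 (remaining 2 m³)
C13 (22 m³) → container 10 (remaining 8 m³)
C14 (28 m³) → container 11 (remaining 2 m³)
C15 (3 m³) → container 1 (remaining 0 m³)
11 containers × 30 m³ = 330 m³; used 271 m³; unused 59 m³.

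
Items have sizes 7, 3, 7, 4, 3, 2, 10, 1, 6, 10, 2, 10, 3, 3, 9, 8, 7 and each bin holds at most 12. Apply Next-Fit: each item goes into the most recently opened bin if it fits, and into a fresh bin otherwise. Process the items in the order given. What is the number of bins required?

11

Put 7 in bin 1; 5 remain.
Put 3 in bin 1; 2 remain.
Put 7 in bin 2; 5 remain.
Put 4 in bin 2; 1 remain.
Put 3 in bin 3; 9 remain.
Put 2 in bin 3; 7 remain.
Put 10 in bin 4; 2 remain.
Put 1 in bin 4; 1 remain.
Put 6 in bin 5; 6 remain.
Put 10 in bin 6; 2 remain.
Put 2 in bin 6; 0 remain.
Put 10 in bin 7; 2 remain.
Put 3 in bin 8; 9 remain.
Put 3 in bin 8; 6 remain.
Put 9 in bin 9; 3 remain.
Put 8 in bin 10; 4 remain.
Put 7 in bin 11; 5 remain.
Final bins: [7,3] [7,4] [3,2] [10,1] [6] [10,2] [10] [3,3] [9] [8] [7].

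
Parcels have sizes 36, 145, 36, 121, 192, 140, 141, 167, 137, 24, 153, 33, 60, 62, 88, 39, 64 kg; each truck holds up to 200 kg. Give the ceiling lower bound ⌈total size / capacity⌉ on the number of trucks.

Total size = 36 + 145 + 36 + 121 + 192 + 140 + 141 + 167 + 137 + 24 + 153 + 33 + 60 + 62 + 88 + 39 + 64 = 1638 kg.
⌈1638 / 200⌉ = 9.

9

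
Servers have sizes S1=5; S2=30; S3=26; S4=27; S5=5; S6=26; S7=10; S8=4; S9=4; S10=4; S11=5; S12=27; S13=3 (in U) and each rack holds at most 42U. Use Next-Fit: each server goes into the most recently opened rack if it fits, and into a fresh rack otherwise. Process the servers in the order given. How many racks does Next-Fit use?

S1 (5U) → rack 1 (remaining 37U)
S2 (30U) → rack 1 (remaining 7U)
S3 (26U) → rack 2 (remaining 16U)
S4 (27U) → rack 3 (remaining 15U)
S5 (5U) → rack 3 (remaining 10U)
S6 (26U) → rack 4 (remaining 16U)
S7 (10U) → rack 4 (remaining 6U)
S8 (4U) → rack 4 (remaining 2U)
S9 (4U) → rack 5 (remaining 38U)
S10 (4U) → rack 5 (remaining 34U)
S11 (5U) → rack 5 (remaining 29U)
S12 (27U) → rack 5 (remaining 2U)
S13 (3U) → rack 6 (remaining 39U)

6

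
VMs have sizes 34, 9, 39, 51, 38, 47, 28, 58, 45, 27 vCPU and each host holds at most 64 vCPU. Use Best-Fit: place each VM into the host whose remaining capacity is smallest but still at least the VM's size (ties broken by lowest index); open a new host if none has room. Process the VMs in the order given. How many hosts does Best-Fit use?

8 hosts

34 vCPU → host 1 (remaining 30 vCPU)
9 vCPU → host 1 (remaining 21 vCPU)
39 vCPU → host 2 (remaining 25 vCPU)
51 vCPU → host 3 (remaining 13 vCPU)
38 vCPU → host 4 (remaining 26 vCPU)
47 vCPU → host 5 (remaining 17 vCPU)
28 vCPU → host 6 (remaining 36 vCPU)
58 vCPU → host 7 (remaining 6 vCPU)
45 vCPU → host 8 (remaining 19 vCPU)
27 vCPU → host 6 (remaining 9 vCPU)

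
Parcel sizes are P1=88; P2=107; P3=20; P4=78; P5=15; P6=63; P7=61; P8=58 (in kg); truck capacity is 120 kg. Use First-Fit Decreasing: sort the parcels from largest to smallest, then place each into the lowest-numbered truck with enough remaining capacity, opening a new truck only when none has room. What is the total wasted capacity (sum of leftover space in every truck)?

110

Sorted descending: 107, 88, 78, 63, 61, 58, 20, 15.
107 kg → truck 1 (remaining 13 kg)
88 kg → truck 2 (remaining 32 kg)
78 kg → truck 3 (remaining 42 kg)
63 kg → truck 4 (remaining 57 kg)
61 kg → truck 5 (remaining 59 kg)
58 kg → truck 5 (remaining 1 kg)
20 kg → truck 2 (remaining 12 kg)
15 kg → truck 3 (remaining 27 kg)
5 trucks × 120 kg = 600 kg; used 490 kg; unused 110 kg.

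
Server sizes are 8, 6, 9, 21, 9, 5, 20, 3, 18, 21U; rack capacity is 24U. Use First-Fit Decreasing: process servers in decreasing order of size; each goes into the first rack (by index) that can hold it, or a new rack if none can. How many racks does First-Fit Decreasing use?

Sorted descending: 21, 21, 20, 18, 9, 9, 8, 6, 5, 3.
rack 1: place 21U, 3U left
rack 2: place 21U, 3U left
rack 3: place 20U, 4U left
rack 4: place 18U, 6U left
rack 5: place 9U, 15U left
rack 5: place 9U, 6U left
rack 6: place 8U, 16U left
rack 4: place 6U, 0U left
rack 5: place 5U, 1U left
rack 1: place 3U, 0U left
Final racks: [21,3] [21] [20] [18,6] [9,9,5] [8].

6 racks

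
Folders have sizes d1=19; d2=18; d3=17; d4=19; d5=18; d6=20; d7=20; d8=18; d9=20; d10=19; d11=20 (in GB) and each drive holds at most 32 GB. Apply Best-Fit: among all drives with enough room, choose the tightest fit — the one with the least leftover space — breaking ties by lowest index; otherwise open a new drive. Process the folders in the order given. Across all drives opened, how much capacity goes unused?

144

d1 (19 GB) → drive 1 (remaining 13 GB)
d2 (18 GB) → drive 2 (remaining 14 GB)
d3 (17 GB) → drive 3 (remaining 15 GB)
d4 (19 GB) → drive 4 (remaining 13 GB)
d5 (18 GB) → drive 5 (remaining 14 GB)
d6 (20 GB) → drive 6 (remaining 12 GB)
d7 (20 GB) → drive 7 (remaining 12 GB)
d8 (18 GB) → drive 8 (remaining 14 GB)
d9 (20 GB) → drive 9 (remaining 12 GB)
d10 (19 GB) → drive 10 (remaining 13 GB)
d11 (20 GB) → drive 11 (remaining 12 GB)
11 drives × 32 GB = 352 GB; used 208 GB; unused 144 GB.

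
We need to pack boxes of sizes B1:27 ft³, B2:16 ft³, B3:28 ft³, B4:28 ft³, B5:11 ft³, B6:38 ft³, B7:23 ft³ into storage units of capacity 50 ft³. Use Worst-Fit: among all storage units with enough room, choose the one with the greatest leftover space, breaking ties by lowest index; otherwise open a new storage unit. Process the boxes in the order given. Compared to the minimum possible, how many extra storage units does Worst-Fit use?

Worst-Fit: [27,16] [28,11] [28] [38] [23] → 5 storage units.
Total size 171 ft³; any packing needs at least ⌈171/50⌉ = 4 storage units.
An optimal packing achieves that bound: [38,11] [28,16] [28] [27,23] → 4 storage units.
Excess: 5 − 4 = 1.

1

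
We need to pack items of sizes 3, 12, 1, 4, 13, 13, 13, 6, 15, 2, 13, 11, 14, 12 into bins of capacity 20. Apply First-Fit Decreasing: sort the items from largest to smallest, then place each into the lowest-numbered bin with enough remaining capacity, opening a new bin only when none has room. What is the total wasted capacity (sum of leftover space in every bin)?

Sorted descending: 15, 14, 13, 13, 13, 13, 12, 12, 11, 6, 4, 3, 2, 1.
Put 15 in bin 1; 5 remain.
Put 14 in bin 2; 6 remain.
Put 13 in bin 3; 7 remain.
Put 13 in bin 4; 7 remain.
Put 13 in bin 5; 7 remain.
Put 13 in bin 6; 7 remain.
Put 12 in bin 7; 8 remain.
Put 12 in bin 8; 8 remain.
Put 11 in bin 9; 9 remain.
Put 6 in bin 2; 0 remain.
Put 4 in bin 1; 1 remain.
Put 3 in bin 3; 4 remain.
Put 2 in bin 3; 2 remain.
Put 1 in bin 1; 0 remain.
9 bins × 20 = 180; used 132; unused 48.

48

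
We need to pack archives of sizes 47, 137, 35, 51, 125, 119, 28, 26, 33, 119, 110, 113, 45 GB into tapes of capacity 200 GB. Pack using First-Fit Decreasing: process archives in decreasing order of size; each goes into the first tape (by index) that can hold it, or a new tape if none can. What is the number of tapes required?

Sorted descending: 137, 125, 119, 119, 113, 110, 51, 47, 45, 35, 33, 28, 26.
tape 1: place 137 GB, 63 GB left
tape 2: place 125 GB, 75 GB left
tape 3: place 119 GB, 81 GB left
tape 4: place 119 GB, 81 GB left
tape 5: place 113 GB, 87 GB left
tape 6: place 110 GB, 90 GB left
tape 1: place 51 GB, 12 GB left
tape 2: place 47 GB, 28 GB left
tape 3: place 45 GB, 36 GB left
tape 3: place 35 GB, 1 GB left
tape 4: place 33 GB, 48 GB left
tape 2: place 28 GB, 0 GB left
tape 4: place 26 GB, 22 GB left
Final tapes: [137,51] [125,47,28] [119,45,35] [119,33,26] [113] [110].

6 tapes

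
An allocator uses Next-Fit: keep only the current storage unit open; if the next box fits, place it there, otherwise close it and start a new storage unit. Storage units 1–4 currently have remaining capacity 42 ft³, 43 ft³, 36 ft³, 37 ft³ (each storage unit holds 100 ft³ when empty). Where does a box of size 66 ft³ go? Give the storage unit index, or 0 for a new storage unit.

0

Next-Fit only looks at storage unit 4, which has 37 ft³ free.
66 ft³ does not fit, so a new storage unit is opened.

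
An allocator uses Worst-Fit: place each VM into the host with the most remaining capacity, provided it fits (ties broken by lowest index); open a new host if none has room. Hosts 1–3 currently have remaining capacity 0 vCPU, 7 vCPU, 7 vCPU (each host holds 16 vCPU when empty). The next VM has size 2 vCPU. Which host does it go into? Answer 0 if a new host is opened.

Hosts with room: host 2 (7 vCPU), host 3 (7 vCPU).
Most room is host 2 with 7 vCPU free.

2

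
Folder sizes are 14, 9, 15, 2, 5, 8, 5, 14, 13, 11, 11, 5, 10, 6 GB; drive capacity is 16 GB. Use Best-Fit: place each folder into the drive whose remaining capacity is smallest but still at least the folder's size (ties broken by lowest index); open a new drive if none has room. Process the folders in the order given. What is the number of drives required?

9

drive 1: place 14 GB, 2 GB left
drive 2: place 9 GB, 7 GB left
drive 3: place 15 GB, 1 GB left
drive 1: place 2 GB, 0 GB left
drive 2: place 5 GB, 2 GB left
drive 4: place 8 GB, 8 GB left
drive 4: place 5 GB, 3 GB left
drive 5: place 14 GB, 2 GB left
drive 6: place 13 GB, 3 GB left
drive 7: place 11 GB, 5 GB left
drive 8: place 11 GB, 5 GB left
drive 7: place 5 GB, 0 GB left
drive 9: place 10 GB, 6 GB left
drive 9: place 6 GB, 0 GB left
Final drives: [14,2] [9,5] [15] [8,5] [14] [13] [11,5] [11] [10,6].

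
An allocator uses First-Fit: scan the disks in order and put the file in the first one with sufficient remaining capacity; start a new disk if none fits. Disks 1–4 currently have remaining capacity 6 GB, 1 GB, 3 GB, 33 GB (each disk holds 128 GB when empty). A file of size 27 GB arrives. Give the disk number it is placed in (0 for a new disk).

4

Disks with room: disk 4 (33 GB).
The first with room is disk 4.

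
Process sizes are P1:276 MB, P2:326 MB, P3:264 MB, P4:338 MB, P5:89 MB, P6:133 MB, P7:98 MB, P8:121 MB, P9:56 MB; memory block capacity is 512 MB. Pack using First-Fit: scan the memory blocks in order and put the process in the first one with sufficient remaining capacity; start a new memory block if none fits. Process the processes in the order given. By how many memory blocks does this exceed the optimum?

0

First-Fit: [276,89,133] [326,98,56] [264,121] [338] → 4 memory blocks.
Total size 1701 MB; any packing needs at least ⌈1701/512⌉ = 4 memory blocks.
So 4 is already optimal.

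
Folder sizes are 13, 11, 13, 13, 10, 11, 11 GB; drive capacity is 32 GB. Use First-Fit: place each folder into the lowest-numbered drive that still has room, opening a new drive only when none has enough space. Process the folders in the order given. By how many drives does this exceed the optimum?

First-Fit: [13,11] [13,13] [10,11,11] → 3 drives.
Total size 82 GB; any packing needs at least ⌈82/32⌉ = 3 drives.
So 3 is already optimal.

0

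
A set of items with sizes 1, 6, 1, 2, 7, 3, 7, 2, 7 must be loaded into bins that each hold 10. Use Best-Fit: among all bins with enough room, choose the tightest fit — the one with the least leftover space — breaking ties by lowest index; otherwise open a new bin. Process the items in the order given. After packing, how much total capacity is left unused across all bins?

Put 1 in bin 1; 9 remain.
Put 6 in bin 1; 3 remain.
Put 1 in bin 1; 2 remain.
Put 2 in bin 1; 0 remain.
Put 7 in bin 2; 3 remain.
Put 3 in bin 2; 0 remain.
Put 7 in bin 3; 3 remain.
Put 2 in bin 3; 1 remain.
Put 7 in bin 4; 3 remain.
4 bins × 10 = 40; used 36; unused 4.

4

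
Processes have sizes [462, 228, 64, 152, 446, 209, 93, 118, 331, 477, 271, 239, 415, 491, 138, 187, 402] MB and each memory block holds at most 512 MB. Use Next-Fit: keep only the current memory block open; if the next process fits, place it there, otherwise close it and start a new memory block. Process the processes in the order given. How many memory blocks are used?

Put 462 MB in memory block 1; 50 MB remain.
Put 228 MB in memory block 2; 284 MB remain.
Put 64 MB in memory block 2; 220 MB remain.
Put 152 MB in memory block 2; 68 MB remain.
Put 446 MB in memory block 3; 66 MB remain.
Put 209 MB in memory block 4; 303 MB remain.
Put 93 MB in memory block 4; 210 MB remain.
Put 118 MB in memory block 4; 92 MB remain.
Put 331 MB in memory block 5; 181 MB remain.
Put 477 MB in memory block 6; 35 MB remain.
Put 271 MB in memory block 7; 241 MB remain.
Put 239 MB in memory block 7; 2 MB remain.
Put 415 MB in memory block 8; 97 MB remain.
Put 491 MB in memory block 9; 21 MB remain.
Put 138 MB in memory block 10; 374 MB remain.
Put 187 MB in memory block 10; 187 MB remain.
Put 402 MB in memory block 11; 110 MB remain.

11 memory blocks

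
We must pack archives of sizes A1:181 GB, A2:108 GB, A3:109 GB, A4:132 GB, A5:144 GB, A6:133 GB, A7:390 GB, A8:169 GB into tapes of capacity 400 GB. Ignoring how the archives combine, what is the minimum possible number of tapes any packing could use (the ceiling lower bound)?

Total size = 181 + 108 + 109 + 132 + 144 + 133 + 390 + 169 = 1366 GB.
⌈1366 / 400⌉ = 4.

4 tapes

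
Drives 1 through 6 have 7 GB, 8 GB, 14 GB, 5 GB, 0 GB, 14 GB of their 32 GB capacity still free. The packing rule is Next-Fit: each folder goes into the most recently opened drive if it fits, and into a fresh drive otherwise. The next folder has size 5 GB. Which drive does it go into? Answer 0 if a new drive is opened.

6

Next-Fit only looks at drive 6, which has 14 GB free.
5 GB fits there.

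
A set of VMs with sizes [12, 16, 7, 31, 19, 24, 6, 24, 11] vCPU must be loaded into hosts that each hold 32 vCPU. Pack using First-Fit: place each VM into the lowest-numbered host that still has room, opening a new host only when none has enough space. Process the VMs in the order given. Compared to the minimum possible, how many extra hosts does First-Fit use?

1

First-Fit: [12,16] [7,19,6] [31] [24] [24] [11] → 6 hosts.
Total size 150 vCPU; any packing needs at least ⌈150/32⌉ = 5 hosts.
An optimal packing achieves that bound: [31] [24,7] [24,6] [19,12] [16,11] → 5 hosts.
Excess: 6 − 5 = 1.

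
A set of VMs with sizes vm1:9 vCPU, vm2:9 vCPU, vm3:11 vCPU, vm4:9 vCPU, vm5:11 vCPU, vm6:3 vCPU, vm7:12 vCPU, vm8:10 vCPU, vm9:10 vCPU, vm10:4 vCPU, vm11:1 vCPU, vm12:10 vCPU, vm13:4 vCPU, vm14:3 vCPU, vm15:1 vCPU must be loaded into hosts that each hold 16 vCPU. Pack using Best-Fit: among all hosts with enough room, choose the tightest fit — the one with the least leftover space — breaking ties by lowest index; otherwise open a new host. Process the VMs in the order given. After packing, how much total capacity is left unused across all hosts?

37

vm1 (9 vCPU) → host 1 (remaining 7 vCPU)
vm2 (9 vCPU) → host 2 (remaining 7 vCPU)
vm3 (11 vCPU) → host 3 (remaining 5 vCPU)
vm4 (9 vCPU) → host 4 (remaining 7 vCPU)
vm5 (11 vCPU) → host 5 (remaining 5 vCPU)
vm6 (3 vCPU) → host 3 (remaining 2 vCPU)
vm7 (12 vCPU) → host 6 (remaining 4 vCPU)
vm8 (10 vCPU) → host 7 (remaining 6 vCPU)
vm9 (10 vCPU) → host 8 (remaining 6 vCPU)
vm10 (4 vCPU) → host 6 (remaining 0 vCPU)
vm11 (1 vCPU) → host 3 (remaining 1 vCPU)
vm12 (10 vCPU) → host 9 (remaining 6 vCPU)
vm13 (4 vCPU) → host 5 (remaining 1 vCPU)
vm14 (3 vCPU) → host 7 (remaining 3 vCPU)
vm15 (1 vCPU) → host 3 (remaining 0 vCPU)
9 hosts × 16 vCPU = 144 vCPU; used 107 vCPU; unused 37 vCPU.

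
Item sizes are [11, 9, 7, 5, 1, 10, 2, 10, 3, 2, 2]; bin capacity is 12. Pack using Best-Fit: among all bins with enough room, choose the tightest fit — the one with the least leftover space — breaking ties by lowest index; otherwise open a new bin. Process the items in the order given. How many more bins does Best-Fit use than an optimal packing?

Best-Fit: [11,1] [9,3] [7,5] [10,2] [10,2] [2] → 6 bins.
Total size 62; any packing needs at least ⌈62/12⌉ = 6 bins.
So 6 is already optimal.

0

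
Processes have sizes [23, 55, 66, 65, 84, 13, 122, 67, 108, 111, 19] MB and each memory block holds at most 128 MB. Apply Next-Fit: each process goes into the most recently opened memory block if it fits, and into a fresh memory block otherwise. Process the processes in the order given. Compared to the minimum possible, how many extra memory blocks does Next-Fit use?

2

Next-Fit: [23,55] [66] [65] [84,13] [122] [67] [108] [111] [19] → 9 memory blocks.
7 processes exceed 64 MB (half the capacity), and no two of those can share a memory block, so at least 7 memory blocks are needed.
An optimal packing achieves that bound: [122] [111,13] [108,19] [84,23] [67,55] [66] [65] → 7 memory blocks.
Excess: 9 − 7 = 2.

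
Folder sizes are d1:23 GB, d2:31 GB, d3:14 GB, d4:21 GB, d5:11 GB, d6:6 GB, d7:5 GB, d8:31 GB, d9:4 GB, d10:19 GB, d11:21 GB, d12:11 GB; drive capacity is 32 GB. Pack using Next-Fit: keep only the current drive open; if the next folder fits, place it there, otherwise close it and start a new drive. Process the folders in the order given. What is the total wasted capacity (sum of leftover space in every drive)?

Put d1 (23 GB) in drive 1; 9 GB remain.
Put d2 (31 GB) in drive 2; 1 GB remain.
Put d3 (14 GB) in drive 3; 18 GB remain.
Put d4 (21 GB) in drive 4; 11 GB remain.
Put d5 (11 GB) in drive 4; 0 GB remain.
Put d6 (6 GB) in drive 5; 26 GB remain.
Put d7 (5 GB) in drive 5; 21 GB remain.
Put d8 (31 GB) in drive 6; 1 GB remain.
Put d9 (4 GB) in drive 7; 28 GB remain.
Put d10 (19 GB) in drive 7; 9 GB remain.
Put d11 (21 GB) in drive 8; 11 GB remain.
Put d12 (11 GB) in drive 8; 0 GB remain.
8 drives × 32 GB = 256 GB; used 197 GB; unused 59 GB.

59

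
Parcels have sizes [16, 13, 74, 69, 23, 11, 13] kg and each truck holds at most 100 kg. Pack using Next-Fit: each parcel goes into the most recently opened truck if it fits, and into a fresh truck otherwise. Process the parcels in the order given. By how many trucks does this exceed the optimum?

1

Next-Fit: [16,13] [74] [69,23] [11,13] → 4 trucks.
Total size 219 kg; any packing needs at least ⌈219/100⌉ = 3 trucks.
An optimal packing achieves that bound: [74,23] [69,16,13] [13,11] → 3 trucks.
Excess: 4 − 3 = 1.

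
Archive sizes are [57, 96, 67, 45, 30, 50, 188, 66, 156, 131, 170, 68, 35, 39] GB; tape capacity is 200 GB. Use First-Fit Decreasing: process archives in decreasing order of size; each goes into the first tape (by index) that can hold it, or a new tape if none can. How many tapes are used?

Sorted descending: 188, 170, 156, 131, 96, 68, 67, 66, 57, 50, 45, 39, 35, 30.
188 GB → tape 1 (remaining 12 GB)
170 GB → tape 2 (remaining 30 GB)
156 GB → tape 3 (remaining 44 GB)
131 GB → tape 4 (remaining 69 GB)
96 GB → tape 5 (remaining 104 GB)
68 GB → tape 4 (remaining 1 GB)
67 GB → tape 5 (remaining 37 GB)
66 GB → tape 6 (remaining 134 GB)
57 GB → tape 6 (remaining 77 GB)
50 GB → tape 6 (remaining 27 GB)
45 GB → tape 7 (remaining 155 GB)
39 GB → tape 3 (remaining 5 GB)
35 GB → tape 5 (remaining 2 GB)
30 GB → tape 2 (remaining 0 GB)

7 tapes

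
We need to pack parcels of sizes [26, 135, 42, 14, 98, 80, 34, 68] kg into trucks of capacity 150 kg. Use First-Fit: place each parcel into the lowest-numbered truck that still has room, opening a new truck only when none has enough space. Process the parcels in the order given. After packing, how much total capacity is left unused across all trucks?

Put 26 kg in truck 1; 124 kg remain.
Put 135 kg in truck 2; 15 kg remain.
Put 42 kg in truck 1; 82 kg remain.
Put 14 kg in truck 1; 68 kg remain.
Put 98 kg in truck 3; 52 kg remain.
Put 80 kg in truck 4; 70 kg remain.
Put 34 kg in truck 1; 34 kg remain.
Put 68 kg in truck 4; 2 kg remain.
4 trucks × 150 kg = 600 kg; used 497 kg; unused 103 kg.

103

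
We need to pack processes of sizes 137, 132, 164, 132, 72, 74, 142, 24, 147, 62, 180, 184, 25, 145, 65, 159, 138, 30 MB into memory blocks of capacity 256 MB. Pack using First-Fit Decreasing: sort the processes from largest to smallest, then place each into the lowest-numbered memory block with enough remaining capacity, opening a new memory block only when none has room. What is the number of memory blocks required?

11

Sorted descending: 184, 180, 164, 159, 147, 145, 142, 138, 137, 132, 132, 74, 72, 65, 62, 30, 25, 24.
memory block 1: place 184 MB, 72 MB left
memory block 2: place 180 MB, 76 MB left
memory block 3: place 164 MB, 92 MB left
memory block 4: place 159 MB, 97 MB left
memory block 5: place 147 MB, 109 MB left
memory block 6: place 145 MB, 111 MB left
memory block 7: place 142 MB, 114 MB left
memory block 8: place 138 MB, 118 MB left
memory block 9: place 137 MB, 119 MB left
memory block 10: place 132 MB, 124 MB left
memory block 11: place 132 MB, 124 MB left
memory block 2: place 74 MB, 2 MB left
memory block 1: place 72 MB, 0 MB left
memory block 3: place 65 MB, 27 MB left
memory block 4: place 62 MB, 35 MB left
memory block 4: place 30 MB, 5 MB left
memory block 3: place 25 MB, 2 MB left
memory block 5: place 24 MB, 85 MB left
Final memory blocks: [184,72] [180,74] [164,65,25] [159,62,30] [147,24] [145] [142] [138] [137] [132] [132].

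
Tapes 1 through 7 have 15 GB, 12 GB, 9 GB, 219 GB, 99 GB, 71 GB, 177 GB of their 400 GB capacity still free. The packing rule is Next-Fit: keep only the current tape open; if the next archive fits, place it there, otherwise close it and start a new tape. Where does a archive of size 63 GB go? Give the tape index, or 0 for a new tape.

Next-Fit only looks at tape 7, which has 177 GB free.
63 GB fits there.

7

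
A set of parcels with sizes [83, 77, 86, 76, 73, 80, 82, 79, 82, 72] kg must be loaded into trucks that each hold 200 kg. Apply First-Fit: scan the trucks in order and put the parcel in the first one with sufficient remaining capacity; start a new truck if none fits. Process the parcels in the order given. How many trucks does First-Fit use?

5

truck 1: place 83 kg, 117 kg left
truck 1: place 77 kg, 40 kg left
truck 2: place 86 kg, 114 kg left
truck 2: place 76 kg, 38 kg left
truck 3: place 73 kg, 127 kg left
truck 3: place 80 kg, 47 kg left
truck 4: place 82 kg, 118 kg left
truck 4: place 79 kg, 39 kg left
truck 5: place 82 kg, 118 kg left
truck 5: place 72 kg, 46 kg left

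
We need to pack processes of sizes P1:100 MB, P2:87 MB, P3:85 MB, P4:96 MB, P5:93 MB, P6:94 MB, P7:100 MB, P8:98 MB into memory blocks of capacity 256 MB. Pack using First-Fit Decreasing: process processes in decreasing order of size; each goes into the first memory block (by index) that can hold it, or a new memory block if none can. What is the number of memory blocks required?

Sorted descending: 100, 100, 98, 96, 94, 93, 87, 85.
memory block 1: place 100 MB, 156 MB left
memory block 1: place 100 MB, 56 MB left
memory block 2: place 98 MB, 158 MB left
memory block 2: place 96 MB, 62 MB left
memory block 3: place 94 MB, 162 MB left
memory block 3: place 93 MB, 69 MB left
memory block 4: place 87 MB, 169 MB left
memory block 4: place 85 MB, 84 MB left
Final memory blocks: [100,100] [98,96] [94,93] [87,85].

4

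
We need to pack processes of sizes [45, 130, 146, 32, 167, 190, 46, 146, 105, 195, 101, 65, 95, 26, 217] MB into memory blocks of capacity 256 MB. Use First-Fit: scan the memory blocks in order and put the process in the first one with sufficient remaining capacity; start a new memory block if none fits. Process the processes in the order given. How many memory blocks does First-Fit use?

8

45 MB → memory block 1 (remaining 211 MB)
130 MB → memory block 1 (remaining 81 MB)
146 MB → memory block 2 (remaining 110 MB)
32 MB → memory block 1 (remaining 49 MB)
167 MB → memory block 3 (remaining 89 MB)
190 MB → memory block 4 (remaining 66 MB)
46 MB → memory block 1 (remaining 3 MB)
146 MB → memory block 5 (remaining 110 MB)
105 MB → memory block 2 (remaining 5 MB)
195 MB → memory block 6 (remaining 61 MB)
101 MB → memory block 5 (remaining 9 MB)
65 MB → memory block 3 (remaining 24 MB)
95 MB → memory block 7 (remaining 161 MB)
26 MB → memory block 4 (remaining 40 MB)
217 MB → memory block 8 (remaining 39 MB)
Final memory blocks: [45,130,32,46] [146,105] [167,65] [190,26] [146,101] [195] [95] [217].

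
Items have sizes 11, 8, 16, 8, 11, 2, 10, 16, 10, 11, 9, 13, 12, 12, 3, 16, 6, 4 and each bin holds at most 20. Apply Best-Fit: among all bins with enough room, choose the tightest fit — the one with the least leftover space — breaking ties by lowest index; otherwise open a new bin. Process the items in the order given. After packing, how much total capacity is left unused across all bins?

22

Put 11 in bin 1; 9 remain.
Put 8 in bin 1; 1 remain.
Put 16 in bin 2; 4 remain.
Put 8 in bin 3; 12 remain.
Put 11 in bin 3; 1 remain.
Put 2 in bin 2; 2 remain.
Put 10 in bin 4; 10 remain.
Put 16 in bin 5; 4 remain.
Put 10 in bin 4; 0 remain.
Put 11 in bin 6; 9 remain.
Put 9 in bin 6; 0 remain.
Put 13 in bin 7; 7 remain.
Put 12 in bin 8; 8 remain.
Put 12 in bin 9; 8 remain.
Put 3 in bin 5; 1 remain.
Put 16 in bin 10; 4 remain.
Put 6 in bin 7; 1 remain.
Put 4 in bin 10; 0 remain.
10 bins × 20 = 200; used 178; unused 22.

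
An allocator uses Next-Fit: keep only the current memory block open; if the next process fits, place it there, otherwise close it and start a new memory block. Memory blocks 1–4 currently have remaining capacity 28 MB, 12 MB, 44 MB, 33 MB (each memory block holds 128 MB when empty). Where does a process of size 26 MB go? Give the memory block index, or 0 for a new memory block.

4

Next-Fit only looks at memory block 4, which has 33 MB free.
26 MB fits there.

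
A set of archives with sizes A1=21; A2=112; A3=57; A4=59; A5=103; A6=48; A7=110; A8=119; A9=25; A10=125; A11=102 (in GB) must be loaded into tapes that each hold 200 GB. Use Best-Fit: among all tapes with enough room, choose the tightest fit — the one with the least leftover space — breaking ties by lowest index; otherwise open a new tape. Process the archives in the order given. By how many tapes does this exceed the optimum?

0

Best-Fit: [21,112,57] [59,103,25] [48,110] [119] [125] [102] → 6 tapes.
6 archives exceed 100 GB (half the capacity), and no two of those can share a tape, so at least 6 tapes are needed.
So 6 is already optimal.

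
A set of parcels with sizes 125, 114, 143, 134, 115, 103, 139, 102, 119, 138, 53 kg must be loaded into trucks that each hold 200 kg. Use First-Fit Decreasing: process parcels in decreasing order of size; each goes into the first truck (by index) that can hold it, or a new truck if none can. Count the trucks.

10 trucks

Sorted descending: 143, 139, 138, 134, 125, 119, 115, 114, 103, 102, 53.
truck 1: place 143 kg, 57 kg left
truck 2: place 139 kg, 61 kg left
truck 3: place 138 kg, 62 kg left
truck 4: place 134 kg, 66 kg left
truck 5: place 125 kg, 75 kg left
truck 6: place 119 kg, 81 kg left
truck 7: place 115 kg, 85 kg left
truck 8: place 114 kg, 86 kg left
truck 9: place 103 kg, 97 kg left
truck 10: place 102 kg, 98 kg left
truck 1: place 53 kg, 4 kg left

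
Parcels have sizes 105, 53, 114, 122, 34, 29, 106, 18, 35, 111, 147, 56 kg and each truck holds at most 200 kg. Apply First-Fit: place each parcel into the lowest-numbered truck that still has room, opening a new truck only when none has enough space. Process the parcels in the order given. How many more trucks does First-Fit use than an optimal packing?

First-Fit: [105,53,34] [114,29,18,35] [122,56] [106] [111] [147] → 6 trucks.
6 parcels exceed 100 kg (half the capacity), and no two of those can share a truck, so at least 6 trucks are needed.
So 6 is already optimal.

0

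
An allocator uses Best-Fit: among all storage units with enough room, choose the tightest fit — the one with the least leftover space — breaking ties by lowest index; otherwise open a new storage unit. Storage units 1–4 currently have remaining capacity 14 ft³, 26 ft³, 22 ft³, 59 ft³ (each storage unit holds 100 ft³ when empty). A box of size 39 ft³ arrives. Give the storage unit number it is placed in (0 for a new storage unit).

4

Storage units with room: storage unit 4 (59 ft³).
Tightest fit is storage unit 4 with 59 ft³ free.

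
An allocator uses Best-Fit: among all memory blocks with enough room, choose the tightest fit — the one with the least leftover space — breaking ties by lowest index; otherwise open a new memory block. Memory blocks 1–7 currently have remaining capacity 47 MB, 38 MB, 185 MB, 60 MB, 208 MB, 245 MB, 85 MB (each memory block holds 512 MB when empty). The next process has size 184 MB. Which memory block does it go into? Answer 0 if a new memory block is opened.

Memory blocks with room: memory block 3 (185 MB), memory block 5 (208 MB), memory block 6 (245 MB).
Tightest fit is memory block 3 with 185 MB free.

3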